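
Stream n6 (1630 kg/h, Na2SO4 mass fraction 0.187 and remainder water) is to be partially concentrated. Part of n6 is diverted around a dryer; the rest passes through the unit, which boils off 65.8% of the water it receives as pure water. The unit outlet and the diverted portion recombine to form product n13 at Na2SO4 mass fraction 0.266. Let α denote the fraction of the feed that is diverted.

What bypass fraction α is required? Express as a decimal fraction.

All 1630×0.187 = 304.81 kg/h of Na2SO4 reaches n13, so n13 = 304.81/0.266 = 1145.9 kg/h and vapour = 484.1 kg/h.
The evaporator receives (1−α)·1630 of feed at 0.813 water and removes 0.658 of that water:
0.658×0.813×(1−α)×1630 = 484.1
(1−α) = 484.1/871.98 = 0.5552;  α = 0.4448.

0.445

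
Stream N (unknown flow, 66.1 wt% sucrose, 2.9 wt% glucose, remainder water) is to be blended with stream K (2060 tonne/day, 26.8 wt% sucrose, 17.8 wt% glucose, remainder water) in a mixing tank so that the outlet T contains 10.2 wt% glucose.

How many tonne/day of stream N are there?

Let N be the unknown flow. Total out = 2060 + N.
glucose balance: 366.68 + 0.029·N = 0.102·(2060 + N)
(0.029 − 0.102)·N = 0.102×2060 − 366.68 = -156.56
N = -156.56 / -0.073 = 2144.7 tonne/day

2145 tonne/day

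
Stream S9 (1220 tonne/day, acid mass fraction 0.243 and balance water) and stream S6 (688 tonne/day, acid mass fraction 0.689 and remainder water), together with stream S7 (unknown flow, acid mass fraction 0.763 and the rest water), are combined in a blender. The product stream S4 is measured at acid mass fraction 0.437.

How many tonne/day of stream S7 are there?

194.2 tonne/day

Let S7 be the unknown flow. Total out = 1908 + S7.
acid balance: 770.49 + 0.763·S7 = 0.437·(1908 + S7)
(0.763 − 0.437)·S7 = 0.437×1908 − 770.49 = 63.304
S7 = 63.304 / 0.326 = 194.18 tonne/day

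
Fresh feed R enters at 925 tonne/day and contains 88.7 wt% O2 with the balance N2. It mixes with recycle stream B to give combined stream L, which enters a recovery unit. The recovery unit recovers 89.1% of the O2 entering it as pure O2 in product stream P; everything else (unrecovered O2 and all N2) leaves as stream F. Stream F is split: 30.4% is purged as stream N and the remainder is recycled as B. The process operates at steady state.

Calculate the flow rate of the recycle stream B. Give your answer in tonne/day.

N2 enters only via R and leaves only via the purge: 925×0.113 = 0.304×(N2 in F), and the recovery unit passes all N2, so N2 in L = N2 in F = 343.83 tonne/day.
O2 in L: m_A = 925×0.887 + (1−0.304)·(1−0.891)·m_A, so m_A = 820.48/0.9241 = 887.83 tonne/day.
F = (1−0.891)×887.83 + 343.83 = 440.61 tonne/day.
Recycle B = (1−0.304)×440.61 = 306.66 tonne/day.

306.7 tonne/day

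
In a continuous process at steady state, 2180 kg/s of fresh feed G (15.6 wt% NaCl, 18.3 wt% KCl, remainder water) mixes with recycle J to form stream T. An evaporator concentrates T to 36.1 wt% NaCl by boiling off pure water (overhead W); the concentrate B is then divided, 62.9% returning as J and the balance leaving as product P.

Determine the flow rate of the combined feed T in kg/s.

Overall NaCl balance (none leaves overhead): NaCl in fresh feed = NaCl in product, i.e. 2180×0.156 = (1−0.629)·B·0.361.
B = 340.08/(0.361×0.371) = 2539.2 kg/s.
Recycle J = 0.629×2539.2 = 1597.2 kg/s.
Combined feed T = 2180 + 1597.2 = 3777.2 kg/s.

3777 kg/s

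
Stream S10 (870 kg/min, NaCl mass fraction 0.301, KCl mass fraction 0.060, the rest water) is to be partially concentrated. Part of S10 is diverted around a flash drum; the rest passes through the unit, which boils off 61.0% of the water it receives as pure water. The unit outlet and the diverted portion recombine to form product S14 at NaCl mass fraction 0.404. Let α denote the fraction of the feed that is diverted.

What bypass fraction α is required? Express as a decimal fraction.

0.346

All 870×0.301 = 261.87 kg/min of NaCl reaches S14, so S14 = 261.87/0.404 = 648.19 kg/min and vapour = 221.81 kg/min.
The evaporator receives (1−α)·870 of feed at 0.639 water and removes 0.610 of that water:
0.610×0.639×(1−α)×870 = 221.81
(1−α) = 221.81/339.12 = 0.6541;  α = 0.3459.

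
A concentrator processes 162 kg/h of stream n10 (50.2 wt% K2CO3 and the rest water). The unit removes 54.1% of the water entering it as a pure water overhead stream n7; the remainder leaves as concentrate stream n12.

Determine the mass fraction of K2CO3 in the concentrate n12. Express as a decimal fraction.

0.687

K2CO3 is not removed: 162×0.502 = 81.324 kg/h of K2CO3 enters n12.
water entering = 162×0.498 = 80.676 kg/h; overhead removed = 0.541×80.676 = 43.646 kg/h.
Concentrate = 162 − 43.646 = 118.35 kg/h.
Mass fraction = 81.324/118.35 = 0.687.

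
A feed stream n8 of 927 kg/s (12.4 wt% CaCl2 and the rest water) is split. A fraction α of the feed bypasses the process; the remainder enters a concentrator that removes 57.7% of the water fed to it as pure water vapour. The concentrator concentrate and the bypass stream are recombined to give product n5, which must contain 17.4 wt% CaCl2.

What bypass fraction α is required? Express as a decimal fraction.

All 927×0.124 = 114.95 kg/s of CaCl2 reaches n5, so n5 = 114.95/0.174 = 660.62 kg/s and vapour = 266.38 kg/s.
The evaporator receives (1−α)·927 of feed at 0.876 water and removes 0.577 of that water:
0.577×0.876×(1−α)×927 = 266.38
(1−α) = 266.38/468.55 = 0.5685;  α = 0.4315.

0.431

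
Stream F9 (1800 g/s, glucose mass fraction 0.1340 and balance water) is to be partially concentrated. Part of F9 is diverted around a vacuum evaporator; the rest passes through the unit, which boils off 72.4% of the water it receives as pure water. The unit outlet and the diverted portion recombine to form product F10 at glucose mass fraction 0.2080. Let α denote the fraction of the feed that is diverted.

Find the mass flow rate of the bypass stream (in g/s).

778.6 g/s

All 1800×0.134 = 241.2 g/s of glucose reaches F10, so F10 = 241.2/0.208 = 1159.6 g/s and vapour = 640.38 g/s.
The evaporator receives (1−α)·1800 of feed at 0.866 water and removes 0.724 of that water:
0.724×0.866×(1−α)×1800 = 640.38
(1−α) = 640.38/1128.6 = 0.5674;  α = 0.4326.
Bypass flow = 0.4326×1800 = 778.63 g/s.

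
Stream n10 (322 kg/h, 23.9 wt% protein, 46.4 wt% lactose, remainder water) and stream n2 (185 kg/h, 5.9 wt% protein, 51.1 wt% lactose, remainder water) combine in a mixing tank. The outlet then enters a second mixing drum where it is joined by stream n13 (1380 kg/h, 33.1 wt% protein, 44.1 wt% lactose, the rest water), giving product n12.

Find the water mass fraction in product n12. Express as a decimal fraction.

0.260

Overall, product flow = 1887 kg/h.
water in = 322×0.297 + 185×0.430 + 1380×0.228 = 489.82 kg/h.
water fraction in n12 = 0.260.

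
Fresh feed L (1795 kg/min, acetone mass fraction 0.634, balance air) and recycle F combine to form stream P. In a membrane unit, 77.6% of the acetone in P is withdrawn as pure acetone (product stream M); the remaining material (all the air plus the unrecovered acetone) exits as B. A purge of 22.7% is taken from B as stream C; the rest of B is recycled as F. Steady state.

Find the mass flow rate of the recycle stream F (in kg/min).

air enters only via L and leaves only via the purge: 1795×0.366 = 0.227×(air in B), and the membrane unit passes all air, so air in P = air in B = 2894.1 kg/min.
acetone in P: m_A = 1795×0.634 + (1−0.227)·(1−0.776)·m_A, so m_A = 1138/0.8268 = 1376.3 kg/min.
B = (1−0.776)×1376.3 + 2894.1 = 3202.4 kg/min.
Recycle F = (1−0.227)×3202.4 = 2475.5 kg/min.

2475 kg/min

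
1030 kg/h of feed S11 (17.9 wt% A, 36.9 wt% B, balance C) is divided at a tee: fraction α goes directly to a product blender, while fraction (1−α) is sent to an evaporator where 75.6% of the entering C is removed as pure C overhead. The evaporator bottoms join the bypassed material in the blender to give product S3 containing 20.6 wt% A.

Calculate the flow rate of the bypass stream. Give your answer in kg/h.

634.9 kg/h

All 1030×0.179 = 184.37 kg/h of A reaches S3, so S3 = 184.37/0.206 = 895 kg/h and vapour = 135 kg/h.
The evaporator receives (1−α)·1030 of feed at 0.452 C and removes 0.756 of that C:
0.756×0.452×(1−α)×1030 = 135
(1−α) = 135/351.96 = 0.3836;  α = 0.6164.
Bypass flow = 0.6164×1030 = 634.93 kg/h.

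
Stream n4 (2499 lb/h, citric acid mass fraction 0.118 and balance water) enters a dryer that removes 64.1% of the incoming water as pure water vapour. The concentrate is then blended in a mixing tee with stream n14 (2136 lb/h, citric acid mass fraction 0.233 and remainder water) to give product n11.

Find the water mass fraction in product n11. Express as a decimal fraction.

Vapour removed = 0.641×0.882×2499 = 1412.8 lb/h; concentrate = 1086.2 lb/h.
water reaching the mixer = 791.28 (from concentrate) + 2136×0.767 = 2429.6 lb/h.
Product flow = 1086.2 + 2136 = 3222.2 lb/h; water fraction = 0.754.

0.754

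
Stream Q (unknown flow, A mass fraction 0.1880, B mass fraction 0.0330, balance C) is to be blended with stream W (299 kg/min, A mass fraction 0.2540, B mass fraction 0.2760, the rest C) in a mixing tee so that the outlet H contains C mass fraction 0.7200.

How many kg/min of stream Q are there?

Let Q be the unknown flow. Total out = 299 + Q.
C balance: 140.53 + 0.779·Q = 0.720·(299 + Q)
(0.779 − 0.720)·Q = 0.720×299 − 140.53 = 74.75
Q = 74.75 / 0.059 = 1266.9 kg/min

1267 kg/min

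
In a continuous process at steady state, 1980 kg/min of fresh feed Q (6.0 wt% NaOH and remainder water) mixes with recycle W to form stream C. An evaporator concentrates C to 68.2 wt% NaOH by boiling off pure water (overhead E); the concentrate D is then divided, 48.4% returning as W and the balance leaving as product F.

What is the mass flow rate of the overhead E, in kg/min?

Overall NaOH balance (none leaves overhead): NaOH in fresh feed = NaOH in product, i.e. 1980×0.060 = (1−0.484)·D·0.682.
D = 118.8/(0.682×0.516) = 337.58 kg/min.
Recycle W = 0.484×337.58 = 163.39 kg/min.
Combined feed C = 1980 + 163.39 = 2143.4 kg/min.
Overhead E = C − D = 2143.4 − 337.58 = 1805.8 kg/min.

1806 kg/min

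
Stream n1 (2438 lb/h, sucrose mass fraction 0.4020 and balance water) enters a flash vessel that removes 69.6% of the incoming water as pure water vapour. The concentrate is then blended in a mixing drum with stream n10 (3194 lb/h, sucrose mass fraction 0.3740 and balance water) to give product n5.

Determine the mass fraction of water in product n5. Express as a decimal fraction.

Vapour removed = 0.696×0.598×2438 = 1014.7 lb/h; concentrate = 1423.3 lb/h.
water reaching the mixer = 443.21 (from concentrate) + 3194×0.626 = 2442.7 lb/h.
Product flow = 1423.3 + 3194 = 4617.3 lb/h; water fraction = 0.5290.

0.5290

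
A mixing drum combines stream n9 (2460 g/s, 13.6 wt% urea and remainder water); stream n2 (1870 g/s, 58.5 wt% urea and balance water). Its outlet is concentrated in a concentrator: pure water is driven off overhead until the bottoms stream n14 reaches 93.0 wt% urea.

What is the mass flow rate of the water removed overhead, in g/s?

2794 g/s

urea entering = 2460×0.136 + 1870×0.585 = 1428.5 g/s.
All urea reports to n14, so n14 = 1428.5/0.930 = 1536 g/s.
Total feed = 4330 g/s; overhead = 4330 − 1536 = 2794 g/s.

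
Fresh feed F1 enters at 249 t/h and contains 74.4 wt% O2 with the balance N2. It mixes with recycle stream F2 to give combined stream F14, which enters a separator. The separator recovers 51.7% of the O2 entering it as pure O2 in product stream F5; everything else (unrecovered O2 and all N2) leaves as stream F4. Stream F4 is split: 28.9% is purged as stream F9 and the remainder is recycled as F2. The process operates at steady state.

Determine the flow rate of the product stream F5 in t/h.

O2 in F14: m_A = 249×0.744 + (1−0.289)·(1−0.517)·m_A, so m_A = 185.26/0.6566 = 282.15 t/h.
Product F5 = 0.517×282.15 = 145.87 t/h.

145.9 t/h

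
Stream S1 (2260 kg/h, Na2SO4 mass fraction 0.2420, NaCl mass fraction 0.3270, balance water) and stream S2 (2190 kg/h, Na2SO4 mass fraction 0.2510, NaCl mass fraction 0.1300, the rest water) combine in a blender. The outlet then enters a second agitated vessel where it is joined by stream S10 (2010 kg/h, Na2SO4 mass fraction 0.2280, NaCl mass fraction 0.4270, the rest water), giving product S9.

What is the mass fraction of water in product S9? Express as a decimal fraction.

0.4680

Overall, product flow = 6460 kg/h.
water in = 2260×0.431 + 2190×0.619 + 2010×0.345 = 3023.1 kg/h.
water fraction in S9 = 0.4680.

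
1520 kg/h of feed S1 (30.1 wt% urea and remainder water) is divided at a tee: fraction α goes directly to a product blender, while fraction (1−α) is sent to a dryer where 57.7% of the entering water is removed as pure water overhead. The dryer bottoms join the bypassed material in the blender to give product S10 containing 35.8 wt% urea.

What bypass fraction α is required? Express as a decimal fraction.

0.605

All 1520×0.301 = 457.52 kg/h of urea reaches S10, so S10 = 457.52/0.358 = 1278 kg/h and vapour = 242.01 kg/h.
The evaporator receives (1−α)·1520 of feed at 0.699 water and removes 0.577 of that water:
0.577×0.699×(1−α)×1520 = 242.01
(1−α) = 242.01/613.05 = 0.3948;  α = 0.6052.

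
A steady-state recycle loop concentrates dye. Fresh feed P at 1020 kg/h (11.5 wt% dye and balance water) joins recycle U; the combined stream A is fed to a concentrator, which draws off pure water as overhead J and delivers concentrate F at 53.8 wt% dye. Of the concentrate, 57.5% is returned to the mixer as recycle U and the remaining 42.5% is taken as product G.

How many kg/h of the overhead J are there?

Overall dye balance (none leaves overhead): dye in fresh feed = dye in product, i.e. 1020×0.115 = (1−0.575)·F·0.538.
F = 117.3/(0.538×0.425) = 513.01 kg/h.
Recycle U = 0.575×513.01 = 294.98 kg/h.
Combined feed A = 1020 + 294.98 = 1315 kg/h.
Overhead J = A − F = 1315 − 513.01 = 801.97 kg/h.

802 kg/h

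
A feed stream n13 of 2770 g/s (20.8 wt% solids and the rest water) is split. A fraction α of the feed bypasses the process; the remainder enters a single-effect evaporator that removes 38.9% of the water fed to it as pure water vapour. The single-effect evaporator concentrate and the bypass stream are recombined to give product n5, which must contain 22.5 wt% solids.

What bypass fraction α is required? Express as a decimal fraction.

All 2770×0.208 = 576.16 g/s of solids reaches n5, so n5 = 576.16/0.225 = 2560.7 g/s and vapour = 209.29 g/s.
The evaporator receives (1−α)·2770 of feed at 0.792 water and removes 0.389 of that water:
0.389×0.792×(1−α)×2770 = 209.29
(1−α) = 209.29/853.4 = 0.2452;  α = 0.7548.

0.755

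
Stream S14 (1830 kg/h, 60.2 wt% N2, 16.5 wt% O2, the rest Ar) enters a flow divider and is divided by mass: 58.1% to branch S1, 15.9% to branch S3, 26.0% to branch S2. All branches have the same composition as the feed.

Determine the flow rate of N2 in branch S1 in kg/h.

640.1 kg/h

Branch S1 total = 0.581×1830 = 1063.2 kg/h.
N2 in S1 = 0.602×1063.2 = 640.06 kg/h.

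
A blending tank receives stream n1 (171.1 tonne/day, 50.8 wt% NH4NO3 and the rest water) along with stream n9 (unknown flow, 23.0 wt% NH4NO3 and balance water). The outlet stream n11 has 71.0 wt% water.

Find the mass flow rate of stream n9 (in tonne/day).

Let n9 be the unknown flow. Total out = 171.1 + n9.
water balance: 84.181 + 0.770·n9 = 0.710·(171.1 + n9)
(0.770 − 0.710)·n9 = 0.710×171.1 − 84.181 = 37.3
n9 = 37.3 / 0.060 = 621.66 tonne/day

621.7 tonne/day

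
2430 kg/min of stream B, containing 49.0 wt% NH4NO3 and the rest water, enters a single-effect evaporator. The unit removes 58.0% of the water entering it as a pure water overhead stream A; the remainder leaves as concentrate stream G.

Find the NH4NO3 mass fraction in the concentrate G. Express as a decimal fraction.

NH4NO3 is not removed: 2430×0.490 = 1190.7 kg/min of NH4NO3 enters G.
water entering = 2430×0.510 = 1239.3 kg/min; overhead removed = 0.580×1239.3 = 718.79 kg/min.
Concentrate = 2430 − 718.79 = 1711.2 kg/min.
Mass fraction = 1190.7/1711.2 = 0.696.

0.696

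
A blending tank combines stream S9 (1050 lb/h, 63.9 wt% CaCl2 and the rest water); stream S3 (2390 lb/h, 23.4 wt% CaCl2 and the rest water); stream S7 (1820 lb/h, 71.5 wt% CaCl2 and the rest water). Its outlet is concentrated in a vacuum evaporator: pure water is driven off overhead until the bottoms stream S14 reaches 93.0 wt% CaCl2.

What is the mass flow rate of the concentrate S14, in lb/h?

2722 lb/h

CaCl2 entering = 1050×0.639 + 2390×0.234 + 1820×0.715 = 2531.5 lb/h.
All CaCl2 reports to S14, so S14 = 2531.5/0.930 = 2722.1 lb/h.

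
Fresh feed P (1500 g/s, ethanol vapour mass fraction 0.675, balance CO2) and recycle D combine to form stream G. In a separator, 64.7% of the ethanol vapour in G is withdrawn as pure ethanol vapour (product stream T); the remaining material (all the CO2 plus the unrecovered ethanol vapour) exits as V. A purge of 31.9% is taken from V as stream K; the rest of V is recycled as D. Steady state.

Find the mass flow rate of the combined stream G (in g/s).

CO2 enters only via P and leaves only via the purge: 1500×0.325 = 0.319×(CO2 in V), and the separator passes all CO2, so CO2 in G = CO2 in V = 1528.2 g/s.
ethanol vapour in G: m_A = 1500×0.675 + (1−0.319)·(1−0.647)·m_A, so m_A = 1012.5/0.7596 = 1332.9 g/s.
G = 1332.9 + 1528.2 = 2861.1 g/s.

2861 g/s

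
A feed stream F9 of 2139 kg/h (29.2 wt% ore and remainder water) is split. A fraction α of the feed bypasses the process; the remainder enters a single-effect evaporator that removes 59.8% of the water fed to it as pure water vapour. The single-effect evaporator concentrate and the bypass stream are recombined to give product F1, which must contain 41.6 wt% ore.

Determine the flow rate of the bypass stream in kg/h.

633.1 kg/h

All 2139×0.292 = 624.59 kg/h of ore reaches F1, so F1 = 624.59/0.416 = 1501.4 kg/h and vapour = 637.59 kg/h.
The evaporator receives (1−α)·2139 of feed at 0.708 water and removes 0.598 of that water:
0.598×0.708×(1−α)×2139 = 637.59
(1−α) = 637.59/905.62 = 0.7040;  α = 0.2960.
Bypass flow = 0.2960×2139 = 633.07 kg/h.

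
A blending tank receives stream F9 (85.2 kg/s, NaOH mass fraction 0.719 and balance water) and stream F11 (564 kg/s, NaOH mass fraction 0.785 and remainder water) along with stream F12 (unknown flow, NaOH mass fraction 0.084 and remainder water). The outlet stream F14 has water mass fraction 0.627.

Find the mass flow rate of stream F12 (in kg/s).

Let F12 be the unknown flow. Total out = 649.2 + F12.
water balance: 145.2 + 0.916·F12 = 0.627·(649.2 + F12)
(0.916 − 0.627)·F12 = 0.627×649.2 − 145.2 = 261.85
F12 = 261.85 / 0.289 = 906.05 kg/s

906 kg/s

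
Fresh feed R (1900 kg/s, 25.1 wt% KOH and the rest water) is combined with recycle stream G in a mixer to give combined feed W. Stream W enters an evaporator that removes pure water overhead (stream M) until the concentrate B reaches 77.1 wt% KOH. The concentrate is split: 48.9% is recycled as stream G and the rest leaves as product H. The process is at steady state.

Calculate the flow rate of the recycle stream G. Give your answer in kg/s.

Overall KOH balance (none leaves overhead): KOH in fresh feed = KOH in product, i.e. 1900×0.251 = (1−0.489)·B·0.771.
B = 476.9/(0.771×0.511) = 1210.5 kg/s.
Recycle G = 0.489×1210.5 = 591.92 kg/s.

591.9 kg/s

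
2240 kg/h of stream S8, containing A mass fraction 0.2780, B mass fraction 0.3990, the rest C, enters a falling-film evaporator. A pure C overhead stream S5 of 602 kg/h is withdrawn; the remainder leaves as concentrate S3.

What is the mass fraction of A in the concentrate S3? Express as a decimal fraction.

A is not removed: 2240×0.278 = 622.72 kg/h of A enters S3.
Concentrate = 2240 − 602 = 1638 kg/h.
Mass fraction = 622.72/1638 = 0.3802.

0.3802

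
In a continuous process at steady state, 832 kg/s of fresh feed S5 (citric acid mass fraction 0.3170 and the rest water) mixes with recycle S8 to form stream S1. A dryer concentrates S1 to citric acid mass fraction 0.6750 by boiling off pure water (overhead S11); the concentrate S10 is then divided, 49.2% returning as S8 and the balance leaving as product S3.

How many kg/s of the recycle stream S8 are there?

378.4 kg/s

Overall citric acid balance (none leaves overhead): citric acid in fresh feed = citric acid in product, i.e. 832×0.317 = (1−0.492)·S10·0.675.
S10 = 263.74/(0.675×0.508) = 769.16 kg/s.
Recycle S8 = 0.492×769.16 = 378.43 kg/s.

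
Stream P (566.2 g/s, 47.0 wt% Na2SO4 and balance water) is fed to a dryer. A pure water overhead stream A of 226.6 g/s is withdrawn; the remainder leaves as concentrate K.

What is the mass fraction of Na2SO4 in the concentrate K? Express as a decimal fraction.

0.784

Na2SO4 is not removed: 566.2×0.470 = 266.11 g/s of Na2SO4 enters K.
Concentrate = 566.2 − 226.6 = 339.6 g/s.
Mass fraction = 266.11/339.6 = 0.784.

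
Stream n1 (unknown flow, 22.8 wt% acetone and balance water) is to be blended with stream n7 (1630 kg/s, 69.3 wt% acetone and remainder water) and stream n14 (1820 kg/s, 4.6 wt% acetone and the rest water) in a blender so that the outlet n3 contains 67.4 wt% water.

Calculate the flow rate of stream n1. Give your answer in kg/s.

904.2 kg/s

Let n1 be the unknown flow. Total out = 3450 + n1.
water balance: 2236.7 + 0.772·n1 = 0.674·(3450 + n1)
(0.772 − 0.674)·n1 = 0.674×3450 − 2236.7 = 88.61
n1 = 88.61 / 0.098 = 904.18 kg/s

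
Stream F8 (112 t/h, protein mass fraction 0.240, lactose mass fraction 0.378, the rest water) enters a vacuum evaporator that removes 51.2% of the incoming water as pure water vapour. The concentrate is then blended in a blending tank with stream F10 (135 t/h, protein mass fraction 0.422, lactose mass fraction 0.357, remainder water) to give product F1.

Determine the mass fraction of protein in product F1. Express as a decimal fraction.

Vapour removed = 0.512×0.382×112 = 21.905 t/h; concentrate = 90.095 t/h.
protein reaching the mixer = 26.88 (from concentrate) + 135×0.422 = 83.85 t/h.
Product flow = 90.095 + 135 = 225.09 t/h; protein fraction = 0.373.

0.373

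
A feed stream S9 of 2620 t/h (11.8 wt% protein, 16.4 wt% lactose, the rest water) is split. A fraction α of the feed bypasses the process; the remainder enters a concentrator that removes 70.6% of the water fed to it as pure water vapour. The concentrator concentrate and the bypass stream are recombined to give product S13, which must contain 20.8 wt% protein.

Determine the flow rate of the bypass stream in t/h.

383.6 t/h

All 2620×0.118 = 309.16 t/h of protein reaches S13, so S13 = 309.16/0.208 = 1486.3 t/h and vapour = 1133.7 t/h.
The evaporator receives (1−α)·2620 of feed at 0.718 water and removes 0.706 of that water:
0.706×0.718×(1−α)×2620 = 1133.7
(1−α) = 1133.7/1328.1 = 0.8536;  α = 0.1464.
Bypass flow = 0.1464×2620 = 383.59 t/h.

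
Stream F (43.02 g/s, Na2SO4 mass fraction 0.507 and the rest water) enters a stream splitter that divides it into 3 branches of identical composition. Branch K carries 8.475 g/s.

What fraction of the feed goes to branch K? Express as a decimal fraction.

0.197

Fraction to K = 8.475/43.02 = 0.1970.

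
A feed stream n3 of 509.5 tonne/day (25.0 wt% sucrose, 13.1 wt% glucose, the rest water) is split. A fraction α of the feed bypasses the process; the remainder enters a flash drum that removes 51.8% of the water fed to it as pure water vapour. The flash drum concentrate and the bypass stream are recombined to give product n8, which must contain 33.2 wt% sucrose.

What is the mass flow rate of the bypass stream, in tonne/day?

All 509.5×0.250 = 127.38 tonne/day of sucrose reaches n8, so n8 = 127.38/0.332 = 383.66 tonne/day and vapour = 125.84 tonne/day.
The evaporator receives (1−α)·509.5 of feed at 0.619 water and removes 0.518 of that water:
0.518×0.619×(1−α)×509.5 = 125.84
(1−α) = 125.84/163.37 = 0.7703;  α = 0.2297.
Bypass flow = 0.2297×509.5 = 117.04 tonne/day.

117 tonne/day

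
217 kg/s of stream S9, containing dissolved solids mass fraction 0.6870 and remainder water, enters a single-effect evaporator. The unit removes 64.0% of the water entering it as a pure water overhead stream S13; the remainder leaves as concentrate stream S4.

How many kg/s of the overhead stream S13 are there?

43.47 kg/s

water entering = 217×0.313 = 67.921 kg/s; overhead removed = 0.640×67.921 = 43.469 kg/s.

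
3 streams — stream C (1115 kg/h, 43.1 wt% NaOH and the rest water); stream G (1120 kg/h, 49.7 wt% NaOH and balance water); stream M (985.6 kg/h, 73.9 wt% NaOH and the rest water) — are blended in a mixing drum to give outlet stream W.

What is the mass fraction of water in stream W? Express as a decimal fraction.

Total flow out = 1115 + 1120 + 985.6 = 3220.6 kg/h.
water in = 1115×0.569 + 1120×0.503 + 985.6×0.261 = 1455 kg/h.
water mass fraction in W = 1455/3220.6 = 0.452.

0.452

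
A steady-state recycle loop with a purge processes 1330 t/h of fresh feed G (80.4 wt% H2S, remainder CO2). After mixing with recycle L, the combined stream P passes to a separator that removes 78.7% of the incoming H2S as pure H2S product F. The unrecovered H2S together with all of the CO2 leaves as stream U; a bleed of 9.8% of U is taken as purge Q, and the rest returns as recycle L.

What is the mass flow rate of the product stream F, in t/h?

1042 t/h

H2S in P: m_A = 1330×0.804 + (1−0.098)·(1−0.787)·m_A, so m_A = 1069.3/0.8079 = 1323.6 t/h.
Product F = 0.787×1323.6 = 1041.7 t/h.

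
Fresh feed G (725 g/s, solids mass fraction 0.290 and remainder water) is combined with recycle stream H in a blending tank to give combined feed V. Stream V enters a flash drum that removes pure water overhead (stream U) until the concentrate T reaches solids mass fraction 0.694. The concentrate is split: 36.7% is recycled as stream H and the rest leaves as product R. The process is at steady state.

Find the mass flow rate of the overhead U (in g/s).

Overall solids balance (none leaves overhead): solids in fresh feed = solids in product, i.e. 725×0.290 = (1−0.367)·T·0.694.
T = 210.25/(0.694×0.633) = 478.6 g/s.
Recycle H = 0.367×478.6 = 175.65 g/s.
Combined feed V = 725 + 175.65 = 900.65 g/s.
Overhead U = V − T = 900.65 − 478.6 = 422.05 g/s.

422 g/s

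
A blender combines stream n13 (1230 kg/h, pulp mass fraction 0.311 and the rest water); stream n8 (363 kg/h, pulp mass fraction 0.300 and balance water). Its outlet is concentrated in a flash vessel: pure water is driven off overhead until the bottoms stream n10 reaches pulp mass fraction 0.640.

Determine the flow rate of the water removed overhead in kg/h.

825.1 kg/h

pulp entering = 1230×0.311 + 363×0.300 = 491.43 kg/h.
All pulp reports to n10, so n10 = 491.43/0.640 = 767.86 kg/h.
Total feed = 1593 kg/h; overhead = 1593 − 767.86 = 825.14 kg/h.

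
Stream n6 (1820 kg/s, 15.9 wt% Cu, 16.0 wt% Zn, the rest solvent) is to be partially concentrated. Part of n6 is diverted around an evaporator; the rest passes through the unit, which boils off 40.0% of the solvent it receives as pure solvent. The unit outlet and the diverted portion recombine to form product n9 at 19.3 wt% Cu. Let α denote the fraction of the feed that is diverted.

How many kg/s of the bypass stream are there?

All 1820×0.159 = 289.38 kg/s of Cu reaches n9, so n9 = 289.38/0.193 = 1499.4 kg/s and vapour = 320.62 kg/s.
The evaporator receives (1−α)·1820 of feed at 0.681 solvent and removes 0.400 of that solvent:
0.400×0.681×(1−α)×1820 = 320.62
(1−α) = 320.62/495.77 = 0.6467;  α = 0.3533.
Bypass flow = 0.3533×1820 = 642.97 kg/s.

643 kg/s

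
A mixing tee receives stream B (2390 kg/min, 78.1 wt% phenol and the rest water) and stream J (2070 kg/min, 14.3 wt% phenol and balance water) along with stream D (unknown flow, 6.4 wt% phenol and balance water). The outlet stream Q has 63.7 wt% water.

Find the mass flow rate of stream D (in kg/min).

Let D be the unknown flow. Total out = 4460 + D.
water balance: 2297.4 + 0.936·D = 0.637·(4460 + D)
(0.936 − 0.637)·D = 0.637×4460 − 2297.4 = 543.62
D = 543.62 / 0.299 = 1818.1 kg/min

1818 kg/min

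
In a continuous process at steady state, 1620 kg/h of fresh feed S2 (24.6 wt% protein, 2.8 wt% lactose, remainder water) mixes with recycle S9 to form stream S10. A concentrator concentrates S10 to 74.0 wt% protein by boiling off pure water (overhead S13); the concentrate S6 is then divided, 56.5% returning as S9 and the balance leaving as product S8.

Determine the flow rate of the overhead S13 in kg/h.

1081 kg/h

Overall protein balance (none leaves overhead): protein in fresh feed = protein in product, i.e. 1620×0.246 = (1−0.565)·S6·0.740.
S6 = 398.52/(0.740×0.435) = 1238 kg/h.
Recycle S9 = 0.565×1238 = 699.48 kg/h.
Combined feed S10 = 1620 + 699.48 = 2319.5 kg/h.
Overhead S13 = S10 − S6 = 2319.5 − 1238 = 1081.5 kg/h.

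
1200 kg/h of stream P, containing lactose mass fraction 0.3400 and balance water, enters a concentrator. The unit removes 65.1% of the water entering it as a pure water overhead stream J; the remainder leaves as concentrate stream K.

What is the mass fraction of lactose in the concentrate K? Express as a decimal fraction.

lactose is not removed: 1200×0.340 = 408 kg/h of lactose enters K.
water entering = 1200×0.660 = 792 kg/h; overhead removed = 0.651×792 = 515.59 kg/h.
Concentrate = 1200 − 515.59 = 684.41 kg/h.
Mass fraction = 408/684.41 = 0.5961.

0.5961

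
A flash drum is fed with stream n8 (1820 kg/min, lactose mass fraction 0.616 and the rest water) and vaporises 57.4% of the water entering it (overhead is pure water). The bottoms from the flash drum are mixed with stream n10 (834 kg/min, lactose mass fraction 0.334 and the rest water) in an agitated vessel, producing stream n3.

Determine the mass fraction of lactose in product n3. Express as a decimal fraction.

Vapour removed = 0.574×0.384×1820 = 401.16 kg/min; concentrate = 1418.8 kg/min.
lactose reaching the mixer = 1121.1 (from concentrate) + 834×0.334 = 1399.7 kg/min.
Product flow = 1418.8 + 834 = 2252.8 kg/min; lactose fraction = 0.621.

0.621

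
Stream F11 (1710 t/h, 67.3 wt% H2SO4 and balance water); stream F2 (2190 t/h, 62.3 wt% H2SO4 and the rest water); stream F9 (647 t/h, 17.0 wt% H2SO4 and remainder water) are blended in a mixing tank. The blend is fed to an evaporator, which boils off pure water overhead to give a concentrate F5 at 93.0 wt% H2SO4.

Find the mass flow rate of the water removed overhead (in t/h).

1724 t/h

H2SO4 entering = 1710×0.673 + 2190×0.623 + 647×0.170 = 2625.2 t/h.
All H2SO4 reports to F5, so F5 = 2625.2/0.930 = 2822.8 t/h.
Total feed = 4547 t/h; overhead = 4547 − 2822.8 = 1724.2 t/h.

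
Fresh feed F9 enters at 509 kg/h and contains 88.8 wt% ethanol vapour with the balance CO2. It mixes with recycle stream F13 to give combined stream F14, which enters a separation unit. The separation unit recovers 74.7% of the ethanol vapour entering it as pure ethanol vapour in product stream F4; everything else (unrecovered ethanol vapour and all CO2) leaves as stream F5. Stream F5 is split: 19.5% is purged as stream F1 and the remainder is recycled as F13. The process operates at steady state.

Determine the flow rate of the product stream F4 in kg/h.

ethanol vapour in F14: m_A = 509×0.888 + (1−0.195)·(1−0.747)·m_A, so m_A = 451.99/0.7963 = 567.59 kg/h.
Product F4 = 0.747×567.59 = 423.99 kg/h.

424 kg/h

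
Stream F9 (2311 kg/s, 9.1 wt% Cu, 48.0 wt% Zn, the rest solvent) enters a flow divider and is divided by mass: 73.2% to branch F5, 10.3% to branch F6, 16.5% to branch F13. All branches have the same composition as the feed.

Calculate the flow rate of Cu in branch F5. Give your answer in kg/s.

153.9 kg/s

Branch F5 total = 0.732×2311 = 1691.7 kg/s.
Cu in F5 = 0.091×1691.7 = 153.94 kg/s.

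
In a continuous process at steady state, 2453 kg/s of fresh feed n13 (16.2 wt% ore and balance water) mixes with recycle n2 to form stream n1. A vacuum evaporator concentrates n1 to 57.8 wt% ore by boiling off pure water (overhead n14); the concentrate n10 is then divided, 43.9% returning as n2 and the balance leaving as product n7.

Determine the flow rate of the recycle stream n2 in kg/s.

538 kg/s

Overall ore balance (none leaves overhead): ore in fresh feed = ore in product, i.e. 2453×0.162 = (1−0.439)·n10·0.578.
n10 = 397.39/(0.578×0.561) = 1225.5 kg/s.
Recycle n2 = 0.439×1225.5 = 538.01 kg/s.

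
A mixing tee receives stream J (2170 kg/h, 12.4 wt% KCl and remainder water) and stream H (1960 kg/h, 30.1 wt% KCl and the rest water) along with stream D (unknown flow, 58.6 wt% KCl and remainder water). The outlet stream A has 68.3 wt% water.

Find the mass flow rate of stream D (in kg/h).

1673 kg/h

Let D be the unknown flow. Total out = 4130 + D.
water balance: 3271 + 0.414·D = 0.683·(4130 + D)
(0.414 − 0.683)·D = 0.683×4130 − 3271 = -450.17
D = -450.17 / -0.269 = 1673.5 kg/h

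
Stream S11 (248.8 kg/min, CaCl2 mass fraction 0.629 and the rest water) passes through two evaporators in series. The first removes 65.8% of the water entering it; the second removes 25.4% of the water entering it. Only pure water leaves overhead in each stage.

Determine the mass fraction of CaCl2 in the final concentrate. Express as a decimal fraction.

0.869

water in feed = 248.8×0.371 = 92.305 kg/min.
After stage 1: water left = (1−0.658)×92.305 = 31.568; stream total = 188.06 kg/min.
After stage 2: water left = (1−0.254)×31.568 = 23.55; final concentrate = 180.05 kg/min.
CaCl2 fraction = 156.5/180.05 = 0.869.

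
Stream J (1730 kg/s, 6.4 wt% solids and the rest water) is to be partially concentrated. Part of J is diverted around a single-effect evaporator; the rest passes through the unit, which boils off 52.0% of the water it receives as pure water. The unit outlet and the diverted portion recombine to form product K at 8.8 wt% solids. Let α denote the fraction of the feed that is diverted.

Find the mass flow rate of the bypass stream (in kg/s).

760.6 kg/s

All 1730×0.064 = 110.72 kg/s of solids reaches K, so K = 110.72/0.088 = 1258.2 kg/s and vapour = 471.82 kg/s.
The evaporator receives (1−α)·1730 of feed at 0.936 water and removes 0.520 of that water:
0.520×0.936×(1−α)×1730 = 471.82
(1−α) = 471.82/842.03 = 0.5603;  α = 0.4397.
Bypass flow = 0.4397×1730 = 760.62 kg/s.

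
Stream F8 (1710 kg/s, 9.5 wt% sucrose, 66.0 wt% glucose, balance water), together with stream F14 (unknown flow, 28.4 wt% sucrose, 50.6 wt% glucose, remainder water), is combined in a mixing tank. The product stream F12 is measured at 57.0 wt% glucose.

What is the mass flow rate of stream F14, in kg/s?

Let F14 be the unknown flow. Total out = 1710 + F14.
glucose balance: 1128.6 + 0.506·F14 = 0.570·(1710 + F14)
(0.506 − 0.570)·F14 = 0.570×1710 − 1128.6 = -153.9
F14 = -153.9 / -0.064 = 2404.7 kg/s

2405 kg/s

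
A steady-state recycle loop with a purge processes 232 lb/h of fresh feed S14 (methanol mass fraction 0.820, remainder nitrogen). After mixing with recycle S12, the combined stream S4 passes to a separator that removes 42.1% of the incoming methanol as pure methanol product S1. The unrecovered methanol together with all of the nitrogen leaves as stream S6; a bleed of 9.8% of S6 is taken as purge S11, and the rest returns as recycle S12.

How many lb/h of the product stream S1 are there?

167.6 lb/h

methanol in S4: m_A = 232×0.820 + (1−0.098)·(1−0.421)·m_A, so m_A = 190.24/0.4777 = 398.21 lb/h.
Product S1 = 0.421×398.21 = 167.64 lb/h.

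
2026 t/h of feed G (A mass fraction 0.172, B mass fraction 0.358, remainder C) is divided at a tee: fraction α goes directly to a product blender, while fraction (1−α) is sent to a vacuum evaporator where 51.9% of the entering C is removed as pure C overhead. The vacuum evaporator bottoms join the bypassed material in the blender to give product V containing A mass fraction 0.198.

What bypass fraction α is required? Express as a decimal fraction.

0.462

All 2026×0.172 = 348.47 t/h of A reaches V, so V = 348.47/0.198 = 1760 t/h and vapour = 266.04 t/h.
The evaporator receives (1−α)·2026 of feed at 0.470 C and removes 0.519 of that C:
0.519×0.470×(1−α)×2026 = 266.04
(1−α) = 266.04/494.2 = 0.5383;  α = 0.4617.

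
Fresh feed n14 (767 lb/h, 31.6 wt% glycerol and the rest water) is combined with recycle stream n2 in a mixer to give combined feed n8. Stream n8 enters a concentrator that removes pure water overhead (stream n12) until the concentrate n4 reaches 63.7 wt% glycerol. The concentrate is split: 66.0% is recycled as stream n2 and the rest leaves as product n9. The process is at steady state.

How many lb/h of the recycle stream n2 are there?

Overall glycerol balance (none leaves overhead): glycerol in fresh feed = glycerol in product, i.e. 767×0.316 = (1−0.660)·n4·0.637.
n4 = 242.37/(0.637×0.340) = 1119.1 lb/h.
Recycle n2 = 0.660×1119.1 = 738.6 lb/h.

738.6 lb/h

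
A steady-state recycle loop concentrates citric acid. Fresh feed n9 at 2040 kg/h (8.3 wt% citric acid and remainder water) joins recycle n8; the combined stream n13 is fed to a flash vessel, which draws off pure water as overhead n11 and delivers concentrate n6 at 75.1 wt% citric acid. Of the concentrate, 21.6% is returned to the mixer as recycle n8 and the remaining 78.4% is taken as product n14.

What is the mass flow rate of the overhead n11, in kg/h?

1815 kg/h

Overall citric acid balance (none leaves overhead): citric acid in fresh feed = citric acid in product, i.e. 2040×0.083 = (1−0.216)·n6·0.751.
n6 = 169.32/(0.751×0.784) = 287.58 kg/h.
Recycle n8 = 0.216×287.58 = 62.116 kg/h.
Combined feed n13 = 2040 + 62.116 = 2102.1 kg/h.
Overhead n11 = n13 − n6 = 2102.1 − 287.58 = 1814.5 kg/h.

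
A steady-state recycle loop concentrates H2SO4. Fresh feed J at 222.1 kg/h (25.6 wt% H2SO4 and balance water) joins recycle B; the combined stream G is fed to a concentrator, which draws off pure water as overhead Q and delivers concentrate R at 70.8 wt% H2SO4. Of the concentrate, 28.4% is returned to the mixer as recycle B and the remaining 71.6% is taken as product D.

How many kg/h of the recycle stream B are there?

Overall H2SO4 balance (none leaves overhead): H2SO4 in fresh feed = H2SO4 in product, i.e. 222.1×0.256 = (1−0.284)·R·0.708.
R = 56.858/(0.708×0.716) = 112.16 kg/h.
Recycle B = 0.284×112.16 = 31.854 kg/h.

31.85 kg/h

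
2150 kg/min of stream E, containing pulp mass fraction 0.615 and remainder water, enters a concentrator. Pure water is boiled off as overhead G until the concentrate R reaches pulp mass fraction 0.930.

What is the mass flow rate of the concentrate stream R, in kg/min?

pulp is conserved: 2150×0.615 = 1322.2 kg/min all reports to the concentrate.
Concentrate = 1322.2/(target fraction) = 1421.8 kg/min.

1422 kg/min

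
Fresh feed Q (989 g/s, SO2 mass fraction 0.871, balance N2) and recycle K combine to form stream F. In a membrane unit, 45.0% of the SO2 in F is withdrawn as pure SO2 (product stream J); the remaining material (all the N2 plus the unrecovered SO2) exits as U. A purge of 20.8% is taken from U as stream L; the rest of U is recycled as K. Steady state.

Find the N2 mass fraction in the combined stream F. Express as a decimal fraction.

0.287

N2 enters only via Q and leaves only via the purge: 989×0.129 = 0.208×(N2 in U), and the membrane unit passes all N2, so N2 in F = N2 in U = 613.37 g/s.
SO2 in F: m_A = 989×0.871 + (1−0.208)·(1−0.450)·m_A, so m_A = 861.42/0.5644 = 1526.3 g/s.
F = 1526.3 + 613.37 = 2139.6 g/s.
N2 fraction in F = 613.37/2139.6 = 0.287.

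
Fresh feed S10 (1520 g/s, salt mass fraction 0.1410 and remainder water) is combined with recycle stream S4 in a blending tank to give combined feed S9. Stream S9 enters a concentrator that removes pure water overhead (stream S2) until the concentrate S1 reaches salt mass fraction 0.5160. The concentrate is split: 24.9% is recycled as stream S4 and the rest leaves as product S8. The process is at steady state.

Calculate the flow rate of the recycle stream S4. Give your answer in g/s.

137.7 g/s

Overall salt balance (none leaves overhead): salt in fresh feed = salt in product, i.e. 1520×0.141 = (1−0.249)·S1·0.516.
S1 = 214.32/(0.516×0.751) = 553.06 g/s.
Recycle S4 = 0.249×553.06 = 137.71 g/s.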